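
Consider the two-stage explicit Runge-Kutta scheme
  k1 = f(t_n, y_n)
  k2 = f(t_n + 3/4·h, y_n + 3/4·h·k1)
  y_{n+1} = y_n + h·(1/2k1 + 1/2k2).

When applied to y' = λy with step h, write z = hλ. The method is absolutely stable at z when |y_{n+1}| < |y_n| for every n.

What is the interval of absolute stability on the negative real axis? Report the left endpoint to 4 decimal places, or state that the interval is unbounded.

(-2.6667, 0).

On y'=λy, z=hλ:
  k1=λy_n ⇒ h·k1=z·y_n;  k2=λ(1+3/4z)y_n ⇒ h·k2=z(1+3/4z)y_n
  y_{n+1}/y_n = 1 + 1/2z + 1/2z(1+3/4z) = 1 + z + 3/8z²
  Hence R(z) = 1 + z + 3/8z².

Need |R(x)|<1, x<0.
x=-1.68: |R|=0.3784
R=1: x+3/8x²=0 ⇒ x=−8/3=-2.6667; min R=1−1/(4·3/8)=0.3333>−1
Confirm numerically:
  x=-2.241: |R|=0.64228 <1
  x=-1.734: |R|=0.39353 <1
  x=-1.214: |R|=0.33867 <1
  x=-2.993: |R|=1.36627 >1
  x=-2.749: |R|=1.08488 >1
  x=-2.738: |R|=1.07324 >1
Interval (-2.6667, 0).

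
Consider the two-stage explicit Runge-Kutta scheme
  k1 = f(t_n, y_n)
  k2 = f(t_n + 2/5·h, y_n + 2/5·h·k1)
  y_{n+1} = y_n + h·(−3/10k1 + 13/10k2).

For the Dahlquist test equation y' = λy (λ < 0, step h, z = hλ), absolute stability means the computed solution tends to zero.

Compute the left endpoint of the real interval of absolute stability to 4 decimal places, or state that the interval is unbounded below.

Set f=λy, z=hλ:
  k1=λy_n ⇒ h·k1=z·y_n;  k2=λ(1+2/5z)y_n ⇒ h·k2=z(1+2/5z)y_n
  y_{n+1}/y_n = 1 − 3/10z + 13/10z(1+2/5z) = 1 + z + 13/25z²
  R(z) = 1 + z + 13/25z².

Boundary: |R(x)|=1, x<0.
x=-0.42: |R|=0.6717
R=1: x+13/25x²=0 ⇒ x=−25/13=-1.9231; min R=1−1/(4·13/25)=0.5192>−1
Confirm numerically:
  x=-1.659: |R|=0.77219 <1
  x=-1.201: |R|=0.54905 <1
  x=-1.099: |R|=0.52906 <1
  x=-0.883: |R|=0.52244 <1
  x=-2.248: |R|=1.37982 >1
  x=-2.130: |R|=1.22919 >1
  x=-2.048: |R|=1.13304 >1
Interval (-1.9231, 0).

left endpoint -1.9231.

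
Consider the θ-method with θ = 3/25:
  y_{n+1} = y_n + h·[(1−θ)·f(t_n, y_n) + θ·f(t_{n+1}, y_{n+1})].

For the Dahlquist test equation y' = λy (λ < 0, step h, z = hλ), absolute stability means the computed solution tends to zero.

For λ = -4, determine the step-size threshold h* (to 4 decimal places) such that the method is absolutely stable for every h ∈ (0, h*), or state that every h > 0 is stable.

Test eqn y'=λy, z=hλ:
  y_{n+1} = y_n + z·[22/25·y_n + 3/25·y_{n+1}] ⇒ (1 − 3/25z)y_{n+1} = (1 + 22/25z)y_n
  so R(z) = (1 + 22/25z)/(1 − 3/25z).

Need |R(x)|<1, x<0.
x=-0.61: |R|=0.4316
R=−1: 1+22/25x = −1+3/25x ⇒ -19/25x=2 ⇒ x=2/(-19/25)=-2.6316
Confirm numerically:
  x=-1.636: |R|=0.36753 <1
  x=-1.572: |R|=0.32252 <1
  x=-1.093: |R|=0.03374 <1
  x=-3.160: |R|=1.29118 >1
  x=-2.743: |R|=1.06371 >1
  x=-2.690: |R|=1.03357 >1
Interval (-2.6316, 0).

(-2.6316,0); λ=-4 ⇒ h* = (50/19)/4 = 0.6579.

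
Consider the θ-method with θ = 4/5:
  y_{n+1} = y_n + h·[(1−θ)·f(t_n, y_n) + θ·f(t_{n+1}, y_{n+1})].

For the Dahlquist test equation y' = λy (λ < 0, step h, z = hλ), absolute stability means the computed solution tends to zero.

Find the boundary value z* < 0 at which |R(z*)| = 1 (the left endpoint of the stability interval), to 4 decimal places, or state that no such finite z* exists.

(−∞, 0) — no finite endpoint.

With y'=λy (z=hλ):
  y_{n+1} = y_n + z·[1/5·y_n + 4/5·y_{n+1}] ⇒ (1 − 4/5z)y_{n+1} = (1 + 1/5z)y_n
  ⇒ R(z) = (1 + 1/5z)/(1 − 4/5z).

Solve |R(x)|<1 on ℝ⁻.
x=-0.58: |R|=0.6038
x=-2: |R|=0.2308
x=-10: |R|=0.1111
x=-100: |R|=0.2346
θ=4/5≥1/2 ⇒ |1+1/5x|<|1−4/5x| ∀x<0 ⇒ unbounded interval.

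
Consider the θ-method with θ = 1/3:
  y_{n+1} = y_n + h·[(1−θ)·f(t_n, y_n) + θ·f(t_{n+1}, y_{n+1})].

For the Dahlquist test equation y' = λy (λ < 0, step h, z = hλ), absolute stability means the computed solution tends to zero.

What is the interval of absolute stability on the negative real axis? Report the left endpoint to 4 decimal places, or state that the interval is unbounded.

On y'=λy, z=hλ:
  y_{n+1} = y_n + z·[2/3·y_n + 1/3·y_{n+1}] ⇒ (1 − 1/3z)y_{n+1} = (1 + 2/3z)y_n
  so R(z) = (1 + 2/3z)/(1 − 1/3z).

Need |R(x)|<1, x<0.
x=-0.57: |R|=0.5210
R=−1: 1+2/3x = −1+1/3x ⇒ -1/3x=2 ⇒ x=2/(-1/3)=-6.0000
Confirm numerically:
  x=-5.448: |R|=0.93466 <1
  x=-4.083: |R|=0.72935 <1
  x=-2.880: |R|=0.46939 <1
  x=-6.564: |R|=1.05897 >1
  x=-6.470: |R|=1.04963 >1
Stable set (-6.0000, 0).

(-6.0000, 0).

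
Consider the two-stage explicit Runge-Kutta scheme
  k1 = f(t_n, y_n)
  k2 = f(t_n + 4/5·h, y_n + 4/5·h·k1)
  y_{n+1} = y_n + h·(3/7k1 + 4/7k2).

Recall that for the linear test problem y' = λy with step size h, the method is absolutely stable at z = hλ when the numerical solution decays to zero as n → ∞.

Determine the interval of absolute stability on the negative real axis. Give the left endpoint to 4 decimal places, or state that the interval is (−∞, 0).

Test eqn y'=λy, z=hλ:
  k1=λy_n ⇒ h·k1=z·y_n;  k2=λ(1+4/5z)y_n ⇒ h·k2=z(1+4/5z)y_n
  y_{n+1}/y_n = 1 + 3/7z + 4/7z(1+4/5z) = 1 + z + 16/35z²
  Hence R(z) = 1 + z + 16/35z².

Solve |R(x)|<1 on ℝ⁻.
x=-1.12: |R|=0.4534
R=1: x+16/35x²=0 ⇒ x=−35/16=-2.1875; min R=1−1/(4·16/35)=0.4531>−1
Confirm numerically:
  x=-1.448: |R|=0.51049 <1
  x=-0.961: |R|=0.46118 <1
  x=-0.878: |R|=0.47440 <1
  x=-2.716: |R|=1.65619 >1
  x=-2.551: |R|=1.42390 >1
Stable set (-2.1875, 0).

z∈(-2.1875,0).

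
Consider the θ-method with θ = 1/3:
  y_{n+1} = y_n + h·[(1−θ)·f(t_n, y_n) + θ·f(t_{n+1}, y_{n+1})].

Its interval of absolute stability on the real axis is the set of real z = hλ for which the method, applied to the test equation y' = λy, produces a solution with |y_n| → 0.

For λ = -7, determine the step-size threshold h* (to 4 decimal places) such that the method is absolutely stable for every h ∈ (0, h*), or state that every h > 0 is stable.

On y'=λy, z=hλ:
  y_{n+1} = y_n + z·[2/3·y_n + 1/3·y_{n+1}] ⇒ (1 − 1/3z)y_{n+1} = (1 + 2/3z)y_n
  R(z) = (1 + 2/3z)/(1 − 1/3z).

Need |R(x)|<1, x<0.
x=-1.03: |R|=0.2333
R=−1: 1+2/3x = −1+1/3x ⇒ -1/3x=2 ⇒ x=2/(-1/3)=-6.0000
Confirm numerically:
  x=-4.751: |R|=0.83886 <1
  x=-4.054: |R|=0.72413 <1
  x=-3.401: |R|=0.59397 <1
  x=-6.581: |R|=1.06064 >1
  x=-6.384: |R|=1.04092 >1
  x=-6.370: |R|=1.03949 >1
Interval (-6.0000, 0).

(-6.0000,0); λ=-7 ⇒ h* = (6)/7 = 0.8571.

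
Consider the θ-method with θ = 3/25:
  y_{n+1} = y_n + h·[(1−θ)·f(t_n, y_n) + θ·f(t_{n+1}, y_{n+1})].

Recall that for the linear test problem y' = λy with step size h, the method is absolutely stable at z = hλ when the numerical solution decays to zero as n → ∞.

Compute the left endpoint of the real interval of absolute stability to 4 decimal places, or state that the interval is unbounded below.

z* = -2.6316.

With y'=λy (z=hλ):
  y_{n+1} = y_n + z·[22/25·y_n + 3/25·y_{n+1}] ⇒ (1 − 3/25z)y_{n+1} = (1 + 22/25z)y_n
  ⇒ R(z) = (1 + 22/25z)/(1 − 3/25z).

Find x<0 with |R(x)|<1.
x=-0.63: |R|=0.4143
R=−1: 1+22/25x = −1+3/25x ⇒ -19/25x=2 ⇒ x=2/(-19/25)=-2.6316
Confirm numerically:
  x=-2.585: |R|=0.97298 <1
  x=-1.432: |R|=0.22201 <1
  x=-1.164: |R|=0.02134 <1
  x=-3.005: |R|=1.20858 >1
  x=-2.817: |R|=1.10532 >1
  x=-2.717: |R|=1.04896 >1
Stable set (-2.6316, 0).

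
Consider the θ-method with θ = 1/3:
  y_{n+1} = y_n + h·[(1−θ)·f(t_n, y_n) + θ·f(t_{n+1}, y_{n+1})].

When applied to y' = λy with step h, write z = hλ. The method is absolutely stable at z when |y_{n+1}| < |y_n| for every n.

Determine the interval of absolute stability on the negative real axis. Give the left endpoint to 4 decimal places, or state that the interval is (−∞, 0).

With y'=λy (z=hλ):
  y_{n+1} = y_n + z·[2/3·y_n + 1/3·y_{n+1}] ⇒ (1 − 1/3z)y_{n+1} = (1 + 2/3z)y_n
  R(z) = (1 + 2/3z)/(1 − 1/3z).

Need |R(x)|<1, x<0.
x=-1.32: |R|=0.0833
R=−1: 1+2/3x = −1+1/3x ⇒ -1/3x=2 ⇒ x=2/(-1/3)=-6.0000
Confirm numerically:
  x=-4.871: |R|=0.85656 <1
  x=-3.998: |R|=0.71392 <1
  x=-3.877: |R|=0.69129 <1
  x=-2.754: |R|=0.43587 <1
  x=-6.431: |R|=1.04570 >1
  x=-6.203: |R|=1.02206 >1
  x=-6.050: |R|=1.00552 >1
Stable set (-6.0000, 0).

z∈(-6.0000,0).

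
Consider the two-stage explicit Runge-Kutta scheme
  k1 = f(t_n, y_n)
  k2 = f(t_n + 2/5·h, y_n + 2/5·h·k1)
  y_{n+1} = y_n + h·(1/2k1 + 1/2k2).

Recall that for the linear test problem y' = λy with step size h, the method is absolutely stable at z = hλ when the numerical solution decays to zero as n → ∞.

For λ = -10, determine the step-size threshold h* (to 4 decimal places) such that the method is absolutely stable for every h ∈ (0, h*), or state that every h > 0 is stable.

(-5.0000,0); λ=-10 ⇒ h* = (5)/10 = 0.5000.

Set f=λy, z=hλ:
  k1=λy_n ⇒ h·k1=z·y_n;  k2=λ(1+2/5z)y_n ⇒ h·k2=z(1+2/5z)y_n
  y_{n+1}/y_n = 1 + 1/2z + 1/2z(1+2/5z) = 1 + z + 1/5z²
  Hence R(z) = 1 + z + 1/5z².

Boundary: |R(x)|=1, x<0.
x=-1.57: |R|=0.0770
R=1: x+1/5x²=0 ⇒ x=−5=-5.0000; min R=1−1/(4·1/5)=-0.2500>−1
Confirm numerically:
  x=-4.324: |R|=0.41540 <1
  x=-3.750: |R|=0.06250 <1
  x=-3.008: |R|=0.19839 <1
  x=-2.026: |R|=0.20506 <1
  x=-5.517: |R|=1.57046 >1
  x=-5.512: |R|=1.56443 >1
  x=-5.060: |R|=1.06072 >1
Interval (-5.0000, 0).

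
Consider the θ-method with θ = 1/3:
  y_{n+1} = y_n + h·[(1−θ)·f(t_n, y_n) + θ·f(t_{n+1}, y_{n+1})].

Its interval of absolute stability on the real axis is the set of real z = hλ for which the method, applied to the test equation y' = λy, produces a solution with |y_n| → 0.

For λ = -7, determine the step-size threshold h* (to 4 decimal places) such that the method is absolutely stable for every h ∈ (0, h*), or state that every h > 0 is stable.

(-6.0000,0); λ=-7 ⇒ h* = (6)/7 = 0.8571.

On y'=λy, z=hλ:
  y_{n+1} = y_n + z·[2/3·y_n + 1/3·y_{n+1}] ⇒ (1 − 1/3z)y_{n+1} = (1 + 2/3z)y_n
  ⇒ R(z) = (1 + 2/3z)/(1 − 1/3z).

Solve |R(x)|<1 on ℝ⁻.
x=-1.09: |R|=0.2005
R=−1: 1+2/3x = −1+1/3x ⇒ -1/3x=2 ⇒ x=2/(-1/3)=-6.0000
Confirm numerically:
  x=-4.847: |R|=0.85306 <1
  x=-4.658: |R|=0.82476 <1
  x=-3.872: |R|=0.69034 <1
  x=-6.553: |R|=1.05789 >1
  x=-6.256: |R|=1.02766 >1
  x=-6.245: |R|=1.02650 >1
So |R|<1 on (-6.0000, 0).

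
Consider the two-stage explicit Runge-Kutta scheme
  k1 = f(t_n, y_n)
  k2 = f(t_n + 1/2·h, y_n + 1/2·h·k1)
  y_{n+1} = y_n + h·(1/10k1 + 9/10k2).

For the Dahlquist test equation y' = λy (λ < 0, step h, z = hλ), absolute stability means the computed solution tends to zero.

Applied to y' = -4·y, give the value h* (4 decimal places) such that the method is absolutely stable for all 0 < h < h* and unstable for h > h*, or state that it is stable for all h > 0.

(-2.2222,0); λ=-4 ⇒ h* = (20/9)/4 = 0.5556.

Test eqn y'=λy, z=hλ:
  k1=λy_n ⇒ h·k1=z·y_n;  k2=λ(1+1/2z)y_n ⇒ h·k2=z(1+1/2z)y_n
  y_{n+1}/y_n = 1 + 1/10z + 9/10z(1+1/2z) = 1 + z + 9/20z²
  so R(z) = 1 + z + 9/20z².

Boundary: |R(x)|=1, x<0.
x=-1.65: |R|=0.5751
R=1: x+9/20x²=0 ⇒ x=−20/9=-2.2222; min R=1−1/(4·9/20)=0.4444>−1
Confirm numerically:
  x=-2.009: |R|=0.80724 <1
  x=-1.980: |R|=0.78418 <1
  x=-1.683: |R|=0.59162 <1
  x=-2.581: |R|=1.41670 >1
  x=-2.541: |R|=1.36451 >1
  x=-2.398: |R|=1.18968 >1
Interval (-2.2222, 0).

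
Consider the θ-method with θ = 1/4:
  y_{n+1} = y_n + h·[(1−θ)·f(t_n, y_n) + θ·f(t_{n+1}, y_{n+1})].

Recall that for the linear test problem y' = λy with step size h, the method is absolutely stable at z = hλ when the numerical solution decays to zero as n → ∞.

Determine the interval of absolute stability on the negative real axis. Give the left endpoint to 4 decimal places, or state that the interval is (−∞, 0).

On y'=λy, z=hλ:
  y_{n+1} = y_n + z·[3/4·y_n + 1/4·y_{n+1}] ⇒ (1 − 1/4z)y_{n+1} = (1 + 3/4z)y_n
  ⇒ R(z) = (1 + 3/4z)/(1 − 1/4z).

Boundary: |R(x)|=1, x<0.
x=-1: |R|=0.2000
R=−1: 1+3/4x = −1+1/4x ⇒ -1/2x=2 ⇒ x=2/(-1/2)=-4.0000
Confirm numerically:
  x=-3.806: |R|=0.95029 <1
  x=-3.187: |R|=0.77376 <1
  x=-2.976: |R|=0.70642 <1
  x=-2.625: |R|=0.58491 <1
  x=-4.265: |R|=1.06413 >1
  x=-4.091: |R|=1.02249 >1
Stable set (-4.0000, 0).

z∈(-4.0000,0).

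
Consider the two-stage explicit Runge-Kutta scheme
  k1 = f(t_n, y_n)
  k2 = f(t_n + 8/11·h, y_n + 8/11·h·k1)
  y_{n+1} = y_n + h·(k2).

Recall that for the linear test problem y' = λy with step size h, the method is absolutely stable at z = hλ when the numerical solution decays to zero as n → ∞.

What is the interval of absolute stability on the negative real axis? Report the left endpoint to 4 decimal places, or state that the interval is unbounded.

z∈(-1.3750,0).

On y'=λy, z=hλ:
  k1=λy_n ⇒ h·k1=z·y_n;  k2=λ(1+8/11z)y_n ⇒ h·k2=z(1+8/11z)y_n
  y_{n+1}/y_n = 1 + z(1+8/11z) = 1 + z + 8/11z²
  R(z) = 1 + z + 8/11z².

Boundary: |R(x)|=1, x<0.
x=-0.36: |R|=0.7343
R=1: x+8/11x²=0 ⇒ x=−11/8=-1.3750; min R=1−1/(4·8/11)=0.6562>−1
Confirm numerically:
  x=-1.206: |R|=0.85177 <1
  x=-0.815: |R|=0.66807 <1
  x=-0.710: |R|=0.65662 <1
  x=-1.879: |R|=1.68874 >1
  x=-1.711: |R|=1.41811 >1
  x=-1.648: |R|=1.32720 >1
So |R|<1 on (-1.3750, 0).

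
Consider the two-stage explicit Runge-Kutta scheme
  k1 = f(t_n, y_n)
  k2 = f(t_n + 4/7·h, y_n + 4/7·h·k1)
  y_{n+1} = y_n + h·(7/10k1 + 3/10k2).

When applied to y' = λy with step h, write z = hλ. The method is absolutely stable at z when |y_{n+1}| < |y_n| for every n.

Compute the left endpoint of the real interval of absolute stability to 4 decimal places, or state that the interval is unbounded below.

Set f=λy, z=hλ:
  k1=λy_n ⇒ h·k1=z·y_n;  k2=λ(1+4/7z)y_n ⇒ h·k2=z(1+4/7z)y_n
  y_{n+1}/y_n = 1 + 7/10z + 3/10z(1+4/7z) = 1 + z + 6/35z²
  ⇒ R(z) = 1 + z + 6/35z².

Solve |R(x)|<1 on ℝ⁻.
x=-0.75: |R|=0.3464
R=1: x+6/35x²=0 ⇒ x=−35/6=-5.8333; min R=1−1/(4·6/35)=-0.4583>−1
Confirm numerically:
  x=-4.089: |R|=0.22273 <1
  x=-3.584: |R|=0.38199 <1
  x=-3.343: |R|=0.42717 <1
  x=-6.127: |R|=1.30845 >1
  x=-5.868: |R|=1.03487 >1
Stable set (-5.8333, 0).

left endpoint -5.8333.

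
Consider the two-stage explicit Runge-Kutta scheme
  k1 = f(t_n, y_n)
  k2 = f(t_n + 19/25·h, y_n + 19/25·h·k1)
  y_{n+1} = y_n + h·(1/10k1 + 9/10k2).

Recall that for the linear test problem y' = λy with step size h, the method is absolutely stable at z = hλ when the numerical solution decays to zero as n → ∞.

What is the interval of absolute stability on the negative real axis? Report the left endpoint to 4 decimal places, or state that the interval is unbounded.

(-1.4620, 0).

Set f=λy, z=hλ:
  k1=λy_n ⇒ h·k1=z·y_n;  k2=λ(1+19/25z)y_n ⇒ h·k2=z(1+19/25z)y_n
  y_{n+1}/y_n = 1 + 1/10z + 9/10z(1+19/25z) = 1 + z + 171/250z²
  ⇒ R(z) = 1 + z + 171/250z².

Find x<0 with |R(x)|<1.
x=-0.31: |R|=0.7557
R=1: x+171/250x²=0 ⇒ x=−250/171=-1.4620; min R=1−1/(4·171/250)=0.6345>−1
Confirm numerically:
  x=-1.184: |R|=0.77487 <1
  x=-1.036: |R|=0.69813 <1
  x=-0.956: |R|=0.66913 <1
  x=-0.763: |R|=0.63520 <1
  x=-1.984: |R|=1.70840 >1
  x=-1.750: |R|=1.34475 >1
So |R|<1 on (-1.4620, 0).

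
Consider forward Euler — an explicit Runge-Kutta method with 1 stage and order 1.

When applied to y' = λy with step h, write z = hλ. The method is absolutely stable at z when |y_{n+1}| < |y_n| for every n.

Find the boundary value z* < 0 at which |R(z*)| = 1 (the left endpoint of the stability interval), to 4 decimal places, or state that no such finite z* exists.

On y'=λy, z=hλ:
  order 1, 1-stage ⇒ R(z)=1+z
  (e.g. R(-0.88)=0.12000, |R|=0.12000)

Boundary: |R(x)|=1, x<0.
x=-0.88: |R|=0.1200
|R(-2.32)|=1.3200 |R(-1.53)|=0.5300 |R(-1.09)|=0.0900
Bisect:
  x_lo=-2.6570 |R|=1.6570  x_hi=-0.3317 |R|=0.6683
  mid=-1.49432 |R|=0.49432 →hi
  mid=-2.07565 |R|=1.07565 →lo
  mid=-1.78499 |R|=0.78499 →hi
  mid=-1.93032 |R|=0.93032 →hi
  mid=-2.00298 |R|=1.00298 →lo
  mid=-1.96665 |R|=0.96665 →hi
  mid=-1.98481 |R|=0.98481 →hi
  mid=-1.99390 |R|=0.99390 →hi
  mid=-1.99844 |R|=0.99844 →hi
  ...
  [-2.00000,-1.99986] ⇒ x*=-2.0000
Stable set (-2.0000, 0).

left endpoint -2.0000.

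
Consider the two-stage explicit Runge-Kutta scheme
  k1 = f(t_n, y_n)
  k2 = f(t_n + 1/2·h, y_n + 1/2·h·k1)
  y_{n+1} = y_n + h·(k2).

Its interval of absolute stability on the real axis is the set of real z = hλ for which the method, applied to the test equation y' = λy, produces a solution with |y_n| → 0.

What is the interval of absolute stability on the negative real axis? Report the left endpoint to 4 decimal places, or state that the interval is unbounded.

z∈(-2.0000,0).

On y'=λy, z=hλ:
  k1=λy_n ⇒ h·k1=z·y_n;  k2=λ(1+1/2z)y_n ⇒ h·k2=z(1+1/2z)y_n
  y_{n+1}/y_n = 1 + z(1+1/2z) = 1 + z + 1/2z²
  R(z) = 1 + z + 1/2z².

Solve |R(x)|<1 on ℝ⁻.
x=-0.38: |R|=0.6922
R=1: x+1/2x²=0 ⇒ x=−2=-2.0000; min R=1−1/(4·1/2)=0.5000>−1
Confirm numerically:
  x=-1.906: |R|=0.91042 <1
  x=-1.235: |R|=0.52761 <1
  x=-0.967: |R|=0.50054 <1
  x=-2.597: |R|=1.77520 >1
  x=-2.551: |R|=1.70280 >1
  x=-2.252: |R|=1.28375 >1
Interval (-2.0000, 0).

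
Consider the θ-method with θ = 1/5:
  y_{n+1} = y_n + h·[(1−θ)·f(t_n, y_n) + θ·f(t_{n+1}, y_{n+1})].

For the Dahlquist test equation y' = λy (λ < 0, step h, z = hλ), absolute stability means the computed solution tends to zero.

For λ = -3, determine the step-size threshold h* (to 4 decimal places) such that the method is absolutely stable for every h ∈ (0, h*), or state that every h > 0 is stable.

(-3.3333,0); λ=-3 ⇒ h* = (10/3)/3 = 1.1111.

Test eqn y'=λy, z=hλ:
  y_{n+1} = y_n + z·[4/5·y_n + 1/5·y_{n+1}] ⇒ (1 − 1/5z)y_{n+1} = (1 + 4/5z)y_n
  Hence R(z) = (1 + 4/5z)/(1 − 1/5z).

Find x<0 with |R(x)|<1.
x=-0.83: |R|=0.2882
R=−1: 1+4/5x = −1+1/5x ⇒ -3/5x=2 ⇒ x=2/(-3/5)=-3.3333
Confirm numerically:
  x=-2.080: |R|=0.46893 <1
  x=-1.741: |R|=0.29135 <1
  x=-1.471: |R|=0.13661 <1
  x=-3.925: |R|=1.19888 >1
  x=-3.470: |R|=1.04841 >1
Stable set (-3.3333, 0).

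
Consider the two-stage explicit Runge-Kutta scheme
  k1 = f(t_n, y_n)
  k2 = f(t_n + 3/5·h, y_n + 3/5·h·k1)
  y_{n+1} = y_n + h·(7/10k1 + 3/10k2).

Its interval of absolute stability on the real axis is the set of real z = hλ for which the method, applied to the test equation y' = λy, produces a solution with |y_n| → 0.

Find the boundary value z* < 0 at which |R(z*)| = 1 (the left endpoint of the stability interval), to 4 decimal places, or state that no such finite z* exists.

z* = -5.5556.

Set f=λy, z=hλ:
  k1=λy_n ⇒ h·k1=z·y_n;  k2=λ(1+3/5z)y_n ⇒ h·k2=z(1+3/5z)y_n
  y_{n+1}/y_n = 1 + 7/10z + 3/10z(1+3/5z) = 1 + z + 9/50z²
  Hence R(z) = 1 + z + 9/50z².

Boundary: |R(x)|=1, x<0.
x=-0.52: |R|=0.5287
R=1: x+9/50x²=0 ⇒ x=−50/9=-5.5556; min R=1−1/(4·9/50)=-0.3889>−1
Confirm numerically:
  x=-4.543: |R|=0.17199 <1
  x=-4.414: |R|=0.09301 <1
  x=-3.798: |R|=0.20154 <1
  x=-2.947: |R|=0.38373 <1
  x=-5.911: |R|=1.37819 >1
  x=-5.625: |R|=1.07031 >1
  x=-5.593: |R|=1.03770 >1
Stable set (-5.5556, 0).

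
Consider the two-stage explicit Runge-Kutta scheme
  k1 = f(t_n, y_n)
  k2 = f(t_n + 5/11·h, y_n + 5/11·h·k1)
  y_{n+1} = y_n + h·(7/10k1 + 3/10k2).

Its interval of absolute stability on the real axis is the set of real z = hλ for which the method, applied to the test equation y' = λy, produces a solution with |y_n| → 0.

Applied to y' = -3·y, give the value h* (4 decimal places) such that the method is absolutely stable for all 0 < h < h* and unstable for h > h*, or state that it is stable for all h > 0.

On y'=λy, z=hλ:
  k1=λy_n ⇒ h·k1=z·y_n;  k2=λ(1+5/11z)y_n ⇒ h·k2=z(1+5/11z)y_n
  y_{n+1}/y_n = 1 + 7/10z + 3/10z(1+5/11z) = 1 + z + 3/22z²
  R(z) = 1 + z + 3/22z².

Need |R(x)|<1, x<0.
x=-1.24: |R|=0.0303
R=1: x+3/22x²=0 ⇒ x=−22/3=-7.3333; min R=1−1/(4·3/22)=-0.8333>−1
Confirm numerically:
  x=-6.029: |R|=0.07234 <1
  x=-5.277: |R|=0.47972 <1
  x=-3.914: |R|=0.82499 <1
  x=-7.565: |R|=1.23899 >1
  x=-7.494: |R|=1.16419 >1
  x=-7.490: |R|=1.16001 >1
Interval (-7.3333, 0).

(-7.3333,0); λ=-3 ⇒ h* = (22/3)/3 = 2.4444.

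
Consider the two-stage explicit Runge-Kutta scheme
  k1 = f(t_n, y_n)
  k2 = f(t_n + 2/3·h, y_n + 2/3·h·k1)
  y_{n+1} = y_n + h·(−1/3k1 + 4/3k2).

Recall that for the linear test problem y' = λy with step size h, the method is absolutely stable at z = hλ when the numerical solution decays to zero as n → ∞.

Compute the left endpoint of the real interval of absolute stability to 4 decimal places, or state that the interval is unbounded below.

Set f=λy, z=hλ:
  k1=λy_n ⇒ h·k1=z·y_n;  k2=λ(1+2/3z)y_n ⇒ h·k2=z(1+2/3z)y_n
  y_{n+1}/y_n = 1 − 1/3z + 4/3z(1+2/3z) = 1 + z + 8/9z²
  so R(z) = 1 + z + 8/9z².

Find x<0 with |R(x)|<1.
x=-0.88: |R|=0.8084
R=1: x+8/9x²=0 ⇒ x=−9/8=-1.1250; min R=1−1/(4·8/9)=0.7188>−1
Confirm numerically:
  x=-1.041: |R|=0.92227 <1
  x=-0.831: |R|=0.78283 <1
  x=-0.514: |R|=0.72084 <1
  x=-1.496: |R|=1.49335 >1
  x=-1.307: |R|=1.21144 >1
Interval (-1.1250, 0).

left endpoint -1.1250.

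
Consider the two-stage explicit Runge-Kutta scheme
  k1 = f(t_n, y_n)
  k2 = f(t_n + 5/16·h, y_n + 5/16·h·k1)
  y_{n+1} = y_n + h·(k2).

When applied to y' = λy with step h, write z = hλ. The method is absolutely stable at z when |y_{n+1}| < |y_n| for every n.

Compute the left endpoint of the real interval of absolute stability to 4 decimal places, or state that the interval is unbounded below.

Test eqn y'=λy, z=hλ:
  k1=λy_n ⇒ h·k1=z·y_n;  k2=λ(1+5/16z)y_n ⇒ h·k2=z(1+5/16z)y_n
  y_{n+1}/y_n = 1 + z(1+5/16z) = 1 + z + 5/16z²
  Hence R(z) = 1 + z + 5/16z².

Need |R(x)|<1, x<0.
x=-0.37: |R|=0.6728
R=1: x+5/16x²=0 ⇒ x=−16/5=-3.2000; min R=1−1/(4·5/16)=0.2000>−1
Confirm numerically:
  x=-2.993: |R|=0.80639 <1
  x=-2.701: |R|=0.57881 <1
  x=-2.233: |R|=0.32522 <1
  x=-3.706: |R|=1.58601 >1
  x=-3.480: |R|=1.30450 >1
Stable set (-3.2000, 0).

z* = -3.2000.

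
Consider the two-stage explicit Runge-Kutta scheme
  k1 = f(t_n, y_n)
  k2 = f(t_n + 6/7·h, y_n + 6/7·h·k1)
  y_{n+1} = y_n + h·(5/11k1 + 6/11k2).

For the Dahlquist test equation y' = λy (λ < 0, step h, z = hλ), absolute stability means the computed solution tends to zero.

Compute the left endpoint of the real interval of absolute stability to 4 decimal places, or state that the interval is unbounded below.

left endpoint -2.1389.

Test eqn y'=λy, z=hλ:
  k1=λy_n ⇒ h·k1=z·y_n;  k2=λ(1+6/7z)y_n ⇒ h·k2=z(1+6/7z)y_n
  y_{n+1}/y_n = 1 + 5/11z + 6/11z(1+6/7z) = 1 + z + 36/77z²
  R(z) = 1 + z + 36/77z².

Solve |R(x)|<1 on ℝ⁻.
x=-0.72: |R|=0.5224
R=1: x+36/77x²=0 ⇒ x=−77/36=-2.1389; min R=1−1/(4·36/77)=0.4653>−1
Confirm numerically:
  x=-1.463: |R|=0.53769 <1
  x=-1.146: |R|=0.46802 <1
  x=-1.078: |R|=0.46531 <1
  x=-2.588: |R|=1.54341 >1
  x=-2.545: |R|=1.48322 >1
  x=-2.258: |R|=1.12574 >1
Stable set (-2.1389, 0).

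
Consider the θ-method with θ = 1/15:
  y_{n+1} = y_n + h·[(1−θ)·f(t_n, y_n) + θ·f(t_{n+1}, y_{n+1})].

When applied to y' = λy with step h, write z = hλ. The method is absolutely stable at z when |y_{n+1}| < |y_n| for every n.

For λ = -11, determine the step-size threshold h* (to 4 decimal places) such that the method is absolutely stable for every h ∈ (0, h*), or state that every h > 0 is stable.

(-2.3077,0); λ=-11 ⇒ h* = (30/13)/11 = 0.2098.

On y'=λy, z=hλ:
  y_{n+1} = y_n + z·[14/15·y_n + 1/15·y_{n+1}] ⇒ (1 − 1/15z)y_{n+1} = (1 + 14/15z)y_n
  so R(z) = (1 + 14/15z)/(1 − 1/15z).

Need |R(x)|<1, x<0.
x=-0.81: |R|=0.2315
R=−1: 1+14/15x = −1+1/15x ⇒ -13/15x=2 ⇒ x=2/(-13/15)=-2.3077
Confirm numerically:
  x=-2.144: |R|=0.87587 <1
  x=-1.783: |R|=0.59358 <1
  x=-1.607: |R|=0.45150 <1
  x=-2.664: |R|=1.26223 >1
  x=-2.624: |R|=1.23332 >1
  x=-2.620: |R|=1.23042 >1
Interval (-2.3077, 0).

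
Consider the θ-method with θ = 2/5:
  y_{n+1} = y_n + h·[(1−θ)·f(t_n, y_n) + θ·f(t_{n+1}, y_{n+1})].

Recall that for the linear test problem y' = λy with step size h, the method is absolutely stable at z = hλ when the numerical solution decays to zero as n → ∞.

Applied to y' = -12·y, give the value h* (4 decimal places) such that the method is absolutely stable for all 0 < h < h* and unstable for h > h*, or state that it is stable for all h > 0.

With y'=λy (z=hλ):
  y_{n+1} = y_n + z·[3/5·y_n + 2/5·y_{n+1}] ⇒ (1 − 2/5z)y_{n+1} = (1 + 3/5z)y_n
  so R(z) = (1 + 3/5z)/(1 − 2/5z).

Boundary: |R(x)|=1, x<0.
x=-1.34: |R|=0.1276
R=−1: 1+3/5x = −1+2/5x ⇒ -1/5x=2 ⇒ x=2/(-1/5)=-10.0000
Confirm numerically:
  x=-6.378: |R|=0.79601 <1
  x=-4.293: |R|=0.57994 <1
  x=-4.124: |R|=0.55646 <1
  x=-10.450: |R|=1.01737 >1
  x=-10.290: |R|=1.01134 >1
So |R|<1 on (-10.0000, 0).

(-10.0000,0); λ=-12 ⇒ h* = (10)/12 = 0.8333.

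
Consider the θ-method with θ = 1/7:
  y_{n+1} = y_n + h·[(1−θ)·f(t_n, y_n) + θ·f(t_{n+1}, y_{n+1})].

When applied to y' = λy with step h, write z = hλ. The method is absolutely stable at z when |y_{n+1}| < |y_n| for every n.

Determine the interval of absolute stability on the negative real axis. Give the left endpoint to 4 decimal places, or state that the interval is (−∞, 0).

With y'=λy (z=hλ):
  y_{n+1} = y_n + z·[6/7·y_n + 1/7·y_{n+1}] ⇒ (1 − 1/7z)y_{n+1} = (1 + 6/7z)y_n
  R(z) = (1 + 6/7z)/(1 − 1/7z).

Find x<0 with |R(x)|<1.
x=-1.23: |R|=0.0462
R=−1: 1+6/7x = −1+1/7x ⇒ -5/7x=2 ⇒ x=2/(-5/7)=-2.8000
Confirm numerically:
  x=-2.509: |R|=0.84699 <1
  x=-2.152: |R|=0.64598 <1
  x=-2.024: |R|=0.57004 <1
  x=-1.677: |R|=0.35289 <1
  x=-3.064: |R|=1.13116 >1
  x=-3.032: |R|=1.11563 >1
  x=-2.911: |R|=1.05600 >1
So |R|<1 on (-2.8000, 0).

(-2.8000, 0).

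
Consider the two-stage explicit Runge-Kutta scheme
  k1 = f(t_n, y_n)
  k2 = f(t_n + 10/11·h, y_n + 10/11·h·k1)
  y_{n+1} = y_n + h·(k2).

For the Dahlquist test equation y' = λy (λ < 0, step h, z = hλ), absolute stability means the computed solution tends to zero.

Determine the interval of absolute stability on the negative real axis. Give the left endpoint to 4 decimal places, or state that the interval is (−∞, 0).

z∈(-1.1000,0).

With y'=λy (z=hλ):
  k1=λy_n ⇒ h·k1=z·y_n;  k2=λ(1+10/11z)y_n ⇒ h·k2=z(1+10/11z)y_n
  y_{n+1}/y_n = 1 + z(1+10/11z) = 1 + z + 10/11z²
  ⇒ R(z) = 1 + z + 10/11z².

Find x<0 with |R(x)|<1.
x=-1.52: |R|=1.5804
R=1: x+10/11x²=0 ⇒ x=−11/10=-1.1000; min R=1−1/(4·10/11)=0.7250>−1
Confirm numerically:
  x=-0.983: |R|=0.89544 <1
  x=-0.877: |R|=0.82221 <1
  x=-0.833: |R|=0.79781 <1
  x=-0.702: |R|=0.74600 <1
  x=-1.640: |R|=1.80509 >1
  x=-1.603: |R|=1.73301 >1
  x=-1.329: |R|=1.27667 >1
Stable set (-1.1000, 0).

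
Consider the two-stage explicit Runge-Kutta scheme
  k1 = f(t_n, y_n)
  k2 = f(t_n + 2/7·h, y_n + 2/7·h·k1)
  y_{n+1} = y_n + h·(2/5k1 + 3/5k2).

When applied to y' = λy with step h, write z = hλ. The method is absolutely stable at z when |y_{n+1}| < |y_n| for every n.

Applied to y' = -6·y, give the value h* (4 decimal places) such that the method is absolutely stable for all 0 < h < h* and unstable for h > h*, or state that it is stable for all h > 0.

Test eqn y'=λy, z=hλ:
  k1=λy_n ⇒ h·k1=z·y_n;  k2=λ(1+2/7z)y_n ⇒ h·k2=z(1+2/7z)y_n
  y_{n+1}/y_n = 1 + 2/5z + 3/5z(1+2/7z) = 1 + z + 6/35z²
  R(z) = 1 + z + 6/35z².

Need |R(x)|<1, x<0.
x=-0.47: |R|=0.5679
R=1: x+6/35x²=0 ⇒ x=−35/6=-5.8333; min R=1−1/(4·6/35)=-0.4583>−1
Confirm numerically:
  x=-5.250: |R|=0.47500 <1
  x=-4.942: |R|=0.24486 <1
  x=-2.522: |R|=0.43163 <1
  x=-6.130: |R|=1.31175 >1
  x=-5.898: |R|=1.06538 >1
Interval (-5.8333, 0).

(-5.8333,0); λ=-6 ⇒ h* = (35/6)/6 = 0.9722.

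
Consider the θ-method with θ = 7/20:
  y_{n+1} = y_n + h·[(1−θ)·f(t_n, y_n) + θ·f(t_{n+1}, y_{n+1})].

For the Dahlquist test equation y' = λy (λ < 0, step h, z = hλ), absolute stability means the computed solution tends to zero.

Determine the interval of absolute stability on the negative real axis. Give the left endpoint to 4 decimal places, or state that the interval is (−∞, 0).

Test eqn y'=λy, z=hλ:
  y_{n+1} = y_n + z·[13/20·y_n + 7/20·y_{n+1}] ⇒ (1 − 7/20z)y_{n+1} = (1 + 13/20z)y_n
  ⇒ R(z) = (1 + 13/20z)/(1 − 7/20z).

Boundary: |R(x)|=1, x<0.
x=-1.33: |R|=0.0925
R=−1: 1+13/20x = −1+7/20x ⇒ -3/10x=2 ⇒ x=2/(-3/10)=-6.6667
Confirm numerically:
  x=-5.168: |R|=0.83993 <1
  x=-4.570: |R|=0.75803 <1
  x=-4.066: |R|=0.67802 <1
  x=-3.628: |R|=0.59838 <1
  x=-7.168: |R|=1.04286 >1
  x=-7.135: |R|=1.04017 >1
  x=-6.860: |R|=1.01705 >1
Stable set (-6.6667, 0).

(-6.6667, 0).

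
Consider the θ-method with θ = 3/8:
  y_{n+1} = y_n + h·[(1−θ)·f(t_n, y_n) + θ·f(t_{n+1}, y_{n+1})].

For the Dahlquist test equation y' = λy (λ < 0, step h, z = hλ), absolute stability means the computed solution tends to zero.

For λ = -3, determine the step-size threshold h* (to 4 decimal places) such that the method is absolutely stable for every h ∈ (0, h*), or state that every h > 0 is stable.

(-8.0000,0); λ=-3 ⇒ h* = (8)/3 = 2.6667.

Test eqn y'=λy, z=hλ:
  y_{n+1} = y_n + z·[5/8·y_n + 3/8·y_{n+1}] ⇒ (1 − 3/8z)y_{n+1} = (1 + 5/8z)y_n
  Hence R(z) = (1 + 5/8z)/(1 − 3/8z).

Need |R(x)|<1, x<0.
x=-1.64: |R|=0.0155
R=−1: 1+5/8x = −1+3/8x ⇒ -1/4x=2 ⇒ x=2/(-1/4)=-8.0000
Confirm numerically:
  x=-7.325: |R|=0.95496 <1
  x=-7.274: |R|=0.95131 <1
  x=-4.009: |R|=0.60144 <1
  x=-3.390: |R|=0.49257 <1
  x=-8.350: |R|=1.02118 >1
  x=-8.213: |R|=1.01305 >1
  x=-8.142: |R|=1.00876 >1
Stable set (-8.0000, 0).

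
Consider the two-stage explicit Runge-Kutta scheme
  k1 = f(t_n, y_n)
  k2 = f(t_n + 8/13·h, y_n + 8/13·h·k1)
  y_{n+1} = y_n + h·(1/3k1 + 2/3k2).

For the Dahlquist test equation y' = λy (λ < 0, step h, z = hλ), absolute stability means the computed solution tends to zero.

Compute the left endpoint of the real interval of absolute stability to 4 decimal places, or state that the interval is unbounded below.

On y'=λy, z=hλ:
  k1=λy_n ⇒ h·k1=z·y_n;  k2=λ(1+8/13z)y_n ⇒ h·k2=z(1+8/13z)y_n
  y_{n+1}/y_n = 1 + 1/3z + 2/3z(1+8/13z) = 1 + z + 16/39z²
  R(z) = 1 + z + 16/39z².

Boundary: |R(x)|=1, x<0.
x=-1.4: |R|=0.4041
R=1: x+16/39x²=0 ⇒ x=−39/16=-2.4375; min R=1−1/(4·16/39)=0.3906>−1
Confirm numerically:
  x=-2.364: |R|=0.92872 <1
  x=-2.085: |R|=0.69848 <1
  x=-1.769: |R|=0.51484 <1
  x=-3.027: |R|=1.73207 >1
  x=-2.798: |R|=1.41382 >1
  x=-2.766: |R|=1.37277 >1
Stable set (-2.4375, 0).

z* = -2.4375.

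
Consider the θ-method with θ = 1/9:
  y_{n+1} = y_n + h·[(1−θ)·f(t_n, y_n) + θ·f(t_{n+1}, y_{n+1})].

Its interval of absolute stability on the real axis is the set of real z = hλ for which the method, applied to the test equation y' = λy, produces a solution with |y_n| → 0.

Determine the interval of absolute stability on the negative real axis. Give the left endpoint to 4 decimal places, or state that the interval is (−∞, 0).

On y'=λy, z=hλ:
  y_{n+1} = y_n + z·[8/9·y_n + 1/9·y_{n+1}] ⇒ (1 − 1/9z)y_{n+1} = (1 + 8/9z)y_n
  Hence R(z) = (1 + 8/9z)/(1 − 1/9z).

Need |R(x)|<1, x<0.
x=-0.8: |R|=0.2653
R=−1: 1+8/9x = −1+1/9x ⇒ -7/9x=2 ⇒ x=2/(-7/9)=-2.5714
Confirm numerically:
  x=-2.331: |R|=0.85147 <1
  x=-1.474: |R|=0.26656 <1
  x=-1.284: |R|=0.12369 <1
  x=-2.901: |R|=1.19385 >1
  x=-2.740: |R|=1.10051 >1
Stable set (-2.5714, 0).

z∈(-2.5714,0).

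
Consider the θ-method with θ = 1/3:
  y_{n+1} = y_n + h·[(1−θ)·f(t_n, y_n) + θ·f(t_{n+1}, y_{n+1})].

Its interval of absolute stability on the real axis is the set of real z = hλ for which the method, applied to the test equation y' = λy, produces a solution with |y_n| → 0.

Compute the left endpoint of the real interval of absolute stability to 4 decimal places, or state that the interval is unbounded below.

Set f=λy, z=hλ:
  y_{n+1} = y_n + z·[2/3·y_n + 1/3·y_{n+1}] ⇒ (1 − 1/3z)y_{n+1} = (1 + 2/3z)y_n
  ⇒ R(z) = (1 + 2/3z)/(1 − 1/3z).

Solve |R(x)|<1 on ℝ⁻.
x=-0.87: |R|=0.3256
R=−1: 1+2/3x = −1+1/3x ⇒ -1/3x=2 ⇒ x=2/(-1/3)=-6.0000
Confirm numerically:
  x=-4.033: |R|=0.72032 <1
  x=-2.919: |R|=0.47947 <1
  x=-2.407: |R|=0.33549 <1
  x=-6.387: |R|=1.04123 >1
  x=-6.189: |R|=1.02057 >1
  x=-6.164: |R|=1.01790 >1
So |R|<1 on (-6.0000, 0).

z* = -6.0000.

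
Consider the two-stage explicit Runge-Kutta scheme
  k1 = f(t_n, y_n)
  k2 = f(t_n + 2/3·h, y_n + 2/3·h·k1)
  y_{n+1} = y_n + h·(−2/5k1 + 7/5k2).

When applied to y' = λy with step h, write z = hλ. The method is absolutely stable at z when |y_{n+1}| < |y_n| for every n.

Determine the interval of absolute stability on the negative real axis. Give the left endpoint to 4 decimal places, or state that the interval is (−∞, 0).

z∈(-1.0714,0).

Set f=λy, z=hλ:
  k1=λy_n ⇒ h·k1=z·y_n;  k2=λ(1+2/3z)y_n ⇒ h·k2=z(1+2/3z)y_n
  y_{n+1}/y_n = 1 − 2/5z + 7/5z(1+2/3z) = 1 + z + 14/15z²
  ⇒ R(z) = 1 + z + 14/15z².

Find x<0 with |R(x)|<1.
x=-0.83: |R|=0.8130
R=1: x+14/15x²=0 ⇒ x=−15/14=-1.0714; min R=1−1/(4·14/15)=0.7321>−1
Confirm numerically:
  x=-1.023: |R|=0.95376 <1
  x=-0.965: |R|=0.90414 <1
  x=-0.941: |R|=0.88545 <1
  x=-0.674: |R|=0.74999 <1
  x=-1.447: |R|=1.50722 >1
  x=-1.386: |R|=1.40693 >1
  x=-1.112: |R|=1.04211 >1
Interval (-1.0714, 0).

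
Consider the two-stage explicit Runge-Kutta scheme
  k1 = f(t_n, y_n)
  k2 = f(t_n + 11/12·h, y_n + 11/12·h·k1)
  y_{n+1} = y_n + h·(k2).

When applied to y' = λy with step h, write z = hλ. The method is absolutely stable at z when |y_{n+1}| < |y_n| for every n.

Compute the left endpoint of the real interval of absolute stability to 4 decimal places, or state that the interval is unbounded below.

left endpoint -1.0909.

Test eqn y'=λy, z=hλ:
  k1=λy_n ⇒ h·k1=z·y_n;  k2=λ(1+11/12z)y_n ⇒ h·k2=z(1+11/12z)y_n
  y_{n+1}/y_n = 1 + z(1+11/12z) = 1 + z + 11/12z²
  so R(z) = 1 + z + 11/12z².

Solve |R(x)|<1 on ℝ⁻.
x=-0.96: |R|=0.8848
R=1: x+11/12x²=0 ⇒ x=−12/11=-1.0909; min R=1−1/(4·11/12)=0.7273>−1
Confirm numerically:
  x=-0.892: |R|=0.83736 <1
  x=-0.827: |R|=0.79993 <1
  x=-0.609: |R|=0.73097 <1
  x=-0.517: |R|=0.72801 <1
  x=-1.404: |R|=1.40295 >1
  x=-1.286: |R|=1.22998 >1
Stable set (-1.0909, 0).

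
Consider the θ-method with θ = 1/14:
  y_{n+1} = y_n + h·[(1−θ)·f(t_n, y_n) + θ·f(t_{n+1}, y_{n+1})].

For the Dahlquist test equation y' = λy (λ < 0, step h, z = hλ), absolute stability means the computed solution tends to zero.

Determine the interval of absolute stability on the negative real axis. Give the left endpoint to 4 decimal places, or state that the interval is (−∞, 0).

On y'=λy, z=hλ:
  y_{n+1} = y_n + z·[13/14·y_n + 1/14·y_{n+1}] ⇒ (1 − 1/14z)y_{n+1} = (1 + 13/14z)y_n
  R(z) = (1 + 13/14z)/(1 − 1/14z).

Find x<0 with |R(x)|<1.
x=-0.97: |R|=0.0929
R=−1: 1+13/14x = −1+1/14x ⇒ -6/7x=2 ⇒ x=2/(-6/7)=-2.3333
Confirm numerically:
  x=-2.029: |R|=0.77216 <1
  x=-1.588: |R|=0.42623 <1
  x=-0.979: |R|=0.08499 <1
  x=-2.566: |R|=1.16854 >1
  x=-2.436: |R|=1.07496 >1
Stable set (-2.3333, 0).

(-2.3333, 0).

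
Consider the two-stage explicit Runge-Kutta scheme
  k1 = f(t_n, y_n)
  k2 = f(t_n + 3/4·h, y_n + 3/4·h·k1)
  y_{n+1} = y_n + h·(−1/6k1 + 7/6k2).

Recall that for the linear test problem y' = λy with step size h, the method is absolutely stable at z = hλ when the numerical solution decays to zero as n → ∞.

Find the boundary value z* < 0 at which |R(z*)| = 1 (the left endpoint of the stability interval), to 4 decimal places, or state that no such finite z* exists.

left endpoint -1.1429.

With y'=λy (z=hλ):
  k1=λy_n ⇒ h·k1=z·y_n;  k2=λ(1+3/4z)y_n ⇒ h·k2=z(1+3/4z)y_n
  y_{n+1}/y_n = 1 − 1/6z + 7/6z(1+3/4z) = 1 + z + 7/8z²
  ⇒ R(z) = 1 + z + 7/8z².

Solve |R(x)|<1 on ℝ⁻.
x=-1.41: |R|=1.3296
R=1: x+7/8x²=0 ⇒ x=−8/7=-1.1429; min R=1−1/(4·7/8)=0.7143>−1
Confirm numerically:
  x=-0.863: |R|=0.78867 <1
  x=-0.824: |R|=0.77010 <1
  x=-0.768: |R|=0.74810 <1
  x=-1.439: |R|=1.37288 >1
  x=-1.285: |R|=1.15982 >1
So |R|<1 on (-1.1429, 0).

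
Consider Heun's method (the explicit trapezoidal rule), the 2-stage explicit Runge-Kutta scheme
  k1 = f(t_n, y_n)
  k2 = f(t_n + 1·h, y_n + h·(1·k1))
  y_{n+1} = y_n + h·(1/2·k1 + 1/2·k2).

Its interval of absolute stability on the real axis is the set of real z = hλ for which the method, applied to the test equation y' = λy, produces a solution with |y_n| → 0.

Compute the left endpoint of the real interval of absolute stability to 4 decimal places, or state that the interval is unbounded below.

z* = -2.0000.

On y'=λy, z=hλ:
  order 2, 2-stage ⇒ R(z)=1+z+z^2/2
  (e.g. R(-0.86)=0.50980, |R|=0.50980)

Solve |R(x)|<1 on ℝ⁻.
x=-0.86: |R|=0.5098
|R(-2.17)|=1.1845 |R(-2.12)|=1.1272 |R(-0.77)|=0.5264
Bisect:
  x_lo=-2.5298 |R|=1.6701  x_hi=-0.2493 |R|=0.7818
  mid=-1.38953 |R|=0.57587 →hi
  mid=-1.95966 |R|=0.96047 →hi
  mid=-2.24472 |R|=1.27466 →lo
  mid=-2.10219 |R|=1.10741 →lo
  mid=-2.03092 |R|=1.03140 →lo
  mid=-1.99529 |R|=0.99530 →hi
  mid=-2.01311 |R|=1.01319 →lo
  ...
  [-2.00002,-1.99988] ⇒ x*=-2.0000
Stable set (-2.0000, 0).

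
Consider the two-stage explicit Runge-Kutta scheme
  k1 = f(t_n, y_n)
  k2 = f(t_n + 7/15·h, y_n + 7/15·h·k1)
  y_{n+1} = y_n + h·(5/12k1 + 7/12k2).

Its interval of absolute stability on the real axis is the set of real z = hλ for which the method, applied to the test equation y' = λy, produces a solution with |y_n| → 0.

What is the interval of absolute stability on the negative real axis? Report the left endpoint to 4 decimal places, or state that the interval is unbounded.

z∈(-3.6735,0).

On y'=λy, z=hλ:
  k1=λy_n ⇒ h·k1=z·y_n;  k2=λ(1+7/15z)y_n ⇒ h·k2=z(1+7/15z)y_n
  y_{n+1}/y_n = 1 + 5/12z + 7/12z(1+7/15z) = 1 + z + 49/180z²
  ⇒ R(z) = 1 + z + 49/180z².

Boundary: |R(x)|=1, x<0.
x=-1.11: |R|=0.2254
R=1: x+49/180x²=0 ⇒ x=−180/49=-3.6735; min R=1−1/(4·49/180)=0.0816>−1
Confirm numerically:
  x=-3.512: |R|=0.84563 <1
  x=-3.287: |R|=0.65419 <1
  x=-3.038: |R|=0.47446 <1
  x=-1.726: |R|=0.08497 <1
  x=-4.162: |R|=1.55350 >1
  x=-3.922: |R|=1.26535 >1
  x=-3.785: |R|=1.11492 >1
So |R|<1 on (-3.6735, 0).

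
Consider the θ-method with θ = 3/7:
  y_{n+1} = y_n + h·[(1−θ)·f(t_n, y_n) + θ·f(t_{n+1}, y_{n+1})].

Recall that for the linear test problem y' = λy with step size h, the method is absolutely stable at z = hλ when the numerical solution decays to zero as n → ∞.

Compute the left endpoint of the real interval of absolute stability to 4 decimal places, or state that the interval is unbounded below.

With y'=λy (z=hλ):
  y_{n+1} = y_n + z·[4/7·y_n + 3/7·y_{n+1}] ⇒ (1 − 3/7z)y_{n+1} = (1 + 4/7z)y_n
  so R(z) = (1 + 4/7z)/(1 − 3/7z).

Need |R(x)|<1, x<0.
x=-1.24: |R|=0.1903
R=−1: 1+4/7x = −1+3/7x ⇒ -1/7x=2 ⇒ x=2/(-1/7)=-14.0000
Confirm numerically:
  x=-13.326: |R|=0.98565 <1
  x=-8.617: |R|=0.83614 <1
  x=-8.222: |R|=0.81753 <1
  x=-6.655: |R|=0.72761 <1
  x=-14.366: |R|=1.00731 >1
  x=-14.351: |R|=1.00701 >1
So |R|<1 on (-14.0000, 0).

z* = -14.0000.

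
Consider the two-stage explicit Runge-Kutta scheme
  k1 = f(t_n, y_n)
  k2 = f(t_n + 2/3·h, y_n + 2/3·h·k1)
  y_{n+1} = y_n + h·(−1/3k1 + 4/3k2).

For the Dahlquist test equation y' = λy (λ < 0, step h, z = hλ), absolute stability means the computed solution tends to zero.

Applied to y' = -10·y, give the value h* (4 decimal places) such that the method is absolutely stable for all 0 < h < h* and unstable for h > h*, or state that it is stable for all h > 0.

With y'=λy (z=hλ):
  k1=λy_n ⇒ h·k1=z·y_n;  k2=λ(1+2/3z)y_n ⇒ h·k2=z(1+2/3z)y_n
  y_{n+1}/y_n = 1 − 1/3z + 4/3z(1+2/3z) = 1 + z + 8/9z²
  so R(z) = 1 + z + 8/9z².

Solve |R(x)|<1 on ℝ⁻.
x=-1.29: |R|=1.1892
R=1: x+8/9x²=0 ⇒ x=−9/8=-1.1250; min R=1−1/(4·8/9)=0.7188>−1
Confirm numerically:
  x=-1.007: |R|=0.89438 <1
  x=-0.790: |R|=0.76476 <1
  x=-0.737: |R|=0.74582 <1
  x=-0.700: |R|=0.73556 <1
  x=-1.703: |R|=1.87496 >1
  x=-1.370: |R|=1.29836 >1
  x=-1.209: |R|=1.09027 >1
So |R|<1 on (-1.1250, 0).

(-1.1250,0); λ=-10 ⇒ h* = (9/8)/10 = 0.1125.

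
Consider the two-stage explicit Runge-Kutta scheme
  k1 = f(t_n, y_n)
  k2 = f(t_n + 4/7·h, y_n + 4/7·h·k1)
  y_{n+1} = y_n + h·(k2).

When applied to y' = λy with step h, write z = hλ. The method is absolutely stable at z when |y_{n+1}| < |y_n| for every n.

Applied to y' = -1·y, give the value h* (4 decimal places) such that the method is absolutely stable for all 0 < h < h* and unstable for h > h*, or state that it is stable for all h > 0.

(-1.7500,0); λ=-1 ⇒ h* = (7/4)/1 = 1.7500.

Test eqn y'=λy, z=hλ:
  k1=λy_n ⇒ h·k1=z·y_n;  k2=λ(1+4/7z)y_n ⇒ h·k2=z(1+4/7z)y_n
  y_{n+1}/y_n = 1 + z(1+4/7z) = 1 + z + 4/7z²
  so R(z) = 1 + z + 4/7z².

Need |R(x)|<1, x<0.
x=-0.67: |R|=0.5865
R=1: x+4/7x²=0 ⇒ x=−7/4=-1.7500; min R=1−1/(4·4/7)=0.5625>−1
Confirm numerically:
  x=-1.108: |R|=0.59352 <1
  x=-1.000: |R|=0.57143 <1
  x=-0.891: |R|=0.56265 <1
  x=-2.180: |R|=1.53566 >1
  x=-2.051: |R|=1.35277 >1
Stable set (-1.7500, 0).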